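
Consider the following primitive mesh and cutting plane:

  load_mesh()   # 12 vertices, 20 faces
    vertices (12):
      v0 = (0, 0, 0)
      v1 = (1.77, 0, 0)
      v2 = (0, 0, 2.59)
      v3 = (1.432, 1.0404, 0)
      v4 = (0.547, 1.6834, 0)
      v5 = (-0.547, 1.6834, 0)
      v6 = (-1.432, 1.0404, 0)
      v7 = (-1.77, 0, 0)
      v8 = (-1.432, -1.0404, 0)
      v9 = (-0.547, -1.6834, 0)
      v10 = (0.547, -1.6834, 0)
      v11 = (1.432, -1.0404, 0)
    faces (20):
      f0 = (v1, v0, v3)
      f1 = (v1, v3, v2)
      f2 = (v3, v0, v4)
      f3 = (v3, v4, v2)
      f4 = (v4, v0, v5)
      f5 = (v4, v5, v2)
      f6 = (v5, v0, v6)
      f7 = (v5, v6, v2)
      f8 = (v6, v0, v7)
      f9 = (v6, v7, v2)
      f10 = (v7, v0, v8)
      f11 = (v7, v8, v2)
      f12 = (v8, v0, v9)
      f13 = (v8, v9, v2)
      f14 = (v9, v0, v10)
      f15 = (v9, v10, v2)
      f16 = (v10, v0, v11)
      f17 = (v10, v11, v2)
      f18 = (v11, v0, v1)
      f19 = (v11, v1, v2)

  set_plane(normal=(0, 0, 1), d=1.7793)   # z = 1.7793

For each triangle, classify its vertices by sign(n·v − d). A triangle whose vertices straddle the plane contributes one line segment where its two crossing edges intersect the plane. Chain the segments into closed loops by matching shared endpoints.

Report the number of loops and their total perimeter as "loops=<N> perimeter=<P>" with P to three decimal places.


loops=1 perimeter=3.424

Straddling triangles (10 of 20):
  (v1,v3,v2) [--+] → (0.448233, 0.325657, 1.7793)–(0.554031, 0, 1.7793)  len=0.3424
  (v3,v4,v2) [--+] → (0.171217, 0.526924, 1.7793)–(0.448233, 0.325657, 1.7793)  len=0.3424
  (v4,v5,v2) [--+] → (-0.171217, 0.526924, 1.7793)–(0.171217, 0.526924, 1.7793)  len=0.3424
  (v5,v6,v2) [--+] → (-0.448233, 0.325657, 1.7793)–(-0.171217, 0.526924, 1.7793)  len=0.3424
  (v6,v7,v2) [--+] → (-0.554031, 0, 1.7793)–(-0.448233, 0.325657, 1.7793)  len=0.3424
  (v7,v8,v2) [--+] → (-0.448233, -0.325657, 1.7793)–(-0.554031, 0, 1.7793)  len=0.3424
  (v8,v9,v2) [--+] → (-0.171217, -0.526924, 1.7793)–(-0.448233, -0.325657, 1.7793)  len=0.3424
  (v9,v10,v2) [--+] → (0.171217, -0.526924, 1.7793)–(-0.171217, -0.526924, 1.7793)  len=0.3424
  (v10,v11,v2) [--+] → (0.448233, -0.325657, 1.7793)–(0.171217, -0.526924, 1.7793)  len=0.3424
  (v11,v1,v2) [--+] → (0.554031, 0, 1.7793)–(0.448233, -0.325657, 1.7793)  len=0.3424

Chained into 1 loop(s):
  loop 1: 10 segments, perimeter = 3.4242
Total perimeter = 3.424


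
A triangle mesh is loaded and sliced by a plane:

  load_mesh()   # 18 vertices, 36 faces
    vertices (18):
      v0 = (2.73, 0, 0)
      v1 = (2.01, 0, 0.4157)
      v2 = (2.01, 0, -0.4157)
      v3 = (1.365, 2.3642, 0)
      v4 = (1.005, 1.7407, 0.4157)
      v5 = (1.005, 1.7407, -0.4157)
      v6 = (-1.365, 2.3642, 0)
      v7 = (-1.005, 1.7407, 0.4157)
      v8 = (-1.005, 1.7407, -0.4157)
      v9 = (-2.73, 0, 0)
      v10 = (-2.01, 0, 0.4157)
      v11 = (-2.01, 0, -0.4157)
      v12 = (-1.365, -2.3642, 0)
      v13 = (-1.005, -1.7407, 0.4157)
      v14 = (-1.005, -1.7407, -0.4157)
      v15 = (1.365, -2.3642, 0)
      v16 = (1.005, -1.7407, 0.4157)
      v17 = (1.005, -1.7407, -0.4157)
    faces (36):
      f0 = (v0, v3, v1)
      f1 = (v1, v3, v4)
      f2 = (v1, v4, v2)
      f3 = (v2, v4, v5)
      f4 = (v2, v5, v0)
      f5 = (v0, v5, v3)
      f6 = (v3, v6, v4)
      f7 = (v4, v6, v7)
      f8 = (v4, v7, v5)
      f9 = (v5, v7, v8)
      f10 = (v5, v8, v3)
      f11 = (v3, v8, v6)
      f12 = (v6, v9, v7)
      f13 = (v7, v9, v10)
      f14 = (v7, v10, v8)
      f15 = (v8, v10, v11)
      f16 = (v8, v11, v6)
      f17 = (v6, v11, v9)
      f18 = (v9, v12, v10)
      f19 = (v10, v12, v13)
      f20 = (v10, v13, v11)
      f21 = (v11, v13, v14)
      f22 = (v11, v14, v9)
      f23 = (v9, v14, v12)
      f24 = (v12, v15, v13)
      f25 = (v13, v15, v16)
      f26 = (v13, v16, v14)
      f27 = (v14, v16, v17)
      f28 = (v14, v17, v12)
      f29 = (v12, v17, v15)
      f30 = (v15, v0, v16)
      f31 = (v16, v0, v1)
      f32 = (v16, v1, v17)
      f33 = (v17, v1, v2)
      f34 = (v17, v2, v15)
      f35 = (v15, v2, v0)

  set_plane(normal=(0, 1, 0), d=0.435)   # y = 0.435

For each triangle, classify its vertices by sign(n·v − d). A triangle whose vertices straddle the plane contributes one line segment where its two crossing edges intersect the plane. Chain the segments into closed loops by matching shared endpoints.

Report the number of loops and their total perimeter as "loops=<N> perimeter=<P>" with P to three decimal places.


Straddling triangles (12 of 36):
  (v0,v3,v1) [-+-] → (2.47885, 0.435, 0)–(1.89132, 0.435, 0.339213)  len=0.6784
  (v1,v3,v4) [-++] → (1.89132, 0.435, 0.339213)–(1.75885, 0.435, 0.4157)  len=0.1530
  (v1,v4,v2) [-+-] → (1.75885, 0.435, 0.4157)–(1.75885, 0.435, -0.207934)  len=0.6236
  (v2,v4,v5) [-++] → (1.75885, 0.435, -0.207934)–(1.75885, 0.435, -0.4157)  len=0.2078
  (v2,v5,v0) [-+-] → (1.75885, 0.435, -0.4157)–(2.29892, 0.435, -0.103883)  len=0.6236
  (v0,v5,v3) [-++] → (2.29892, 0.435, -0.103883)–(2.47885, 0.435, 0)  len=0.2078
  (v6,v9,v7) [+-+] → (-2.47885, 0.435, 0)–(-2.29892, 0.435, 0.103883)  len=0.2078
  (v7,v9,v10) [+--] → (-2.29892, 0.435, 0.103883)–(-1.75885, 0.435, 0.4157)  len=0.6236
  (v7,v10,v8) [+-+] → (-1.75885, 0.435, 0.4157)–(-1.75885, 0.435, 0.207934)  len=0.2078
  (v8,v10,v11) [+--] → (-1.75885, 0.435, 0.207934)–(-1.75885, 0.435, -0.4157)  len=0.6236
  (v8,v11,v6) [+-+] → (-1.75885, 0.435, -0.4157)–(-1.89132, 0.435, -0.339213)  len=0.1530
  (v6,v11,v9) [+--] → (-1.89132, 0.435, -0.339213)–(-2.47885, 0.435, 0)  len=0.6784

Chained into 2 loop(s):
  loop 1: 6 segments, perimeter = 2.4942
  loop 2: 6 segments, perimeter = 2.4942
Total perimeter = 4.988

loops=2 perimeter=4.988


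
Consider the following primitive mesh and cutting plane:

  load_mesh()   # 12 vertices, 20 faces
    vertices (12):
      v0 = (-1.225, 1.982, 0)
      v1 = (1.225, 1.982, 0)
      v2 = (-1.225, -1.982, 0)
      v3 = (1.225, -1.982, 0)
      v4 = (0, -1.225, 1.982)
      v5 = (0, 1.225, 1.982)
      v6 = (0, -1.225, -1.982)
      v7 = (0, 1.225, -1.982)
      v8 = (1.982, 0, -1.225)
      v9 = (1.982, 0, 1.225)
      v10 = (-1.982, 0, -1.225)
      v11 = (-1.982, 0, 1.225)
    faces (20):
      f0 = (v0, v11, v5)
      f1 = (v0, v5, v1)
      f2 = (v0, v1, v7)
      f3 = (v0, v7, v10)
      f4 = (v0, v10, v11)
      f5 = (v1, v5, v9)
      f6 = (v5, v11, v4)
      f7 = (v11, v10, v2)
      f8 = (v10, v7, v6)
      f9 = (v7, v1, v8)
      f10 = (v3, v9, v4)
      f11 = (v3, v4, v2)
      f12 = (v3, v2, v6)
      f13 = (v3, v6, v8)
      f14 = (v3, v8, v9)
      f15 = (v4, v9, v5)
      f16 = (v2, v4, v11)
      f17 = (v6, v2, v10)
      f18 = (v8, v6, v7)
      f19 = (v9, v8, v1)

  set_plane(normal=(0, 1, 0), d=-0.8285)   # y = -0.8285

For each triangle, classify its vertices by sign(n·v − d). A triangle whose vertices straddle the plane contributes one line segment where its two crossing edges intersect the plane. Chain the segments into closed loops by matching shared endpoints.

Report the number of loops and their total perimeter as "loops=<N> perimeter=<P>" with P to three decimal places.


loops=1 perimeter=11.391

Straddling triangles (10 of 20):
  (v5,v11,v4) [++-] → (-0.641521, -0.8285, 1.73698)–(0, -0.8285, 1.982)  len=0.6867
  (v11,v10,v2) [++-] → (-1.66556, -0.8285, -0.712935)–(-1.66556, -0.8285, 0.712935)  len=1.4259
  (v10,v7,v6) [++-] → (0, -0.8285, -1.982)–(-0.641521, -0.8285, -1.73698)  len=0.6867
  (v3,v9,v4) [-+-] → (1.66556, -0.8285, 0.712935)–(0.641521, -0.8285, 1.73698)  len=1.4482
  (v3,v6,v8) [--+] → (0.641521, -0.8285, -1.73698)–(1.66556, -0.8285, -0.712935)  len=1.4482
  (v3,v8,v9) [-++] → (1.66556, -0.8285, -0.712935)–(1.66556, -0.8285, 0.712935)  len=1.4259
  (v4,v9,v5) [-++] → (0.641521, -0.8285, 1.73698)–(0, -0.8285, 1.982)  len=0.6867
  (v2,v4,v11) [--+] → (-0.641521, -0.8285, 1.73698)–(-1.66556, -0.8285, 0.712935)  len=1.4482
  (v6,v2,v10) [--+] → (-1.66556, -0.8285, -0.712935)–(-0.641521, -0.8285, -1.73698)  len=1.4482
  (v8,v6,v7) [+-+] → (0.641521, -0.8285, -1.73698)–(0, -0.8285, -1.982)  len=0.6867

Chained into 1 loop(s):
  loop 1: 10 segments, perimeter = 11.3915
Total perimeter = 11.391


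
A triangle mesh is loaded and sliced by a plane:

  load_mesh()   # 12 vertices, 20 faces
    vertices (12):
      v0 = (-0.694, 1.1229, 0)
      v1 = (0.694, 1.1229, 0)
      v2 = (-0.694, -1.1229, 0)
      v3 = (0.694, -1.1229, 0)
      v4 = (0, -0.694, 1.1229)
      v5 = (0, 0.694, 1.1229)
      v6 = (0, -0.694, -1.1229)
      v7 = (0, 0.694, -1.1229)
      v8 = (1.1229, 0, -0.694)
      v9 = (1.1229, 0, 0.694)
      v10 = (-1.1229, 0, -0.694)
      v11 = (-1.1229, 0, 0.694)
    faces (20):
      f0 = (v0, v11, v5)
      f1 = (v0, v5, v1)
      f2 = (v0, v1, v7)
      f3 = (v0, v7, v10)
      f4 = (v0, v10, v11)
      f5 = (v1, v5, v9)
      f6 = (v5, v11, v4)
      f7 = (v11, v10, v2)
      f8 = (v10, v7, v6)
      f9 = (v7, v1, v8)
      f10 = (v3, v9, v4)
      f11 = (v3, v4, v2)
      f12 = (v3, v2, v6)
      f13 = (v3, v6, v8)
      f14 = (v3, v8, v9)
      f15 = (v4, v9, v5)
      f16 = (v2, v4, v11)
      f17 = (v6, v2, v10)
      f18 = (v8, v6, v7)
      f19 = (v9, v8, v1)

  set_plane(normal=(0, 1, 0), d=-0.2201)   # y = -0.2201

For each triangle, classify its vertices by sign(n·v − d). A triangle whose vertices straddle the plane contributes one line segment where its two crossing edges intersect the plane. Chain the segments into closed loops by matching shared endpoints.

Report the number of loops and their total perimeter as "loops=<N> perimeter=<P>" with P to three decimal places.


loops=1 perimeter=7.054

Straddling triangles (10 of 20):
  (v5,v11,v4) [++-] → (-0.766776, -0.2201, 0.830024)–(0, -0.2201, 1.1229)  len=0.8208
  (v11,v10,v2) [++-] → (-1.03883, -0.2201, -0.557969)–(-1.03883, -0.2201, 0.557969)  len=1.1159
  (v10,v7,v6) [++-] → (0, -0.2201, -1.1229)–(-0.766776, -0.2201, -0.830024)  len=0.8208
  (v3,v9,v4) [-+-] → (1.03883, -0.2201, 0.557969)–(0.766776, -0.2201, 0.830024)  len=0.3847
  (v3,v6,v8) [--+] → (0.766776, -0.2201, -0.830024)–(1.03883, -0.2201, -0.557969)  len=0.3847
  (v3,v8,v9) [-++] → (1.03883, -0.2201, -0.557969)–(1.03883, -0.2201, 0.557969)  len=1.1159
  (v4,v9,v5) [-++] → (0.766776, -0.2201, 0.830024)–(0, -0.2201, 1.1229)  len=0.8208
  (v2,v4,v11) [--+] → (-0.766776, -0.2201, 0.830024)–(-1.03883, -0.2201, 0.557969)  len=0.3847
  (v6,v2,v10) [--+] → (-1.03883, -0.2201, -0.557969)–(-0.766776, -0.2201, -0.830024)  len=0.3847
  (v8,v6,v7) [+-+] → (0.766776, -0.2201, -0.830024)–(0, -0.2201, -1.1229)  len=0.8208

Chained into 1 loop(s):
  loop 1: 10 segments, perimeter = 7.0541
Total perimeter = 7.054


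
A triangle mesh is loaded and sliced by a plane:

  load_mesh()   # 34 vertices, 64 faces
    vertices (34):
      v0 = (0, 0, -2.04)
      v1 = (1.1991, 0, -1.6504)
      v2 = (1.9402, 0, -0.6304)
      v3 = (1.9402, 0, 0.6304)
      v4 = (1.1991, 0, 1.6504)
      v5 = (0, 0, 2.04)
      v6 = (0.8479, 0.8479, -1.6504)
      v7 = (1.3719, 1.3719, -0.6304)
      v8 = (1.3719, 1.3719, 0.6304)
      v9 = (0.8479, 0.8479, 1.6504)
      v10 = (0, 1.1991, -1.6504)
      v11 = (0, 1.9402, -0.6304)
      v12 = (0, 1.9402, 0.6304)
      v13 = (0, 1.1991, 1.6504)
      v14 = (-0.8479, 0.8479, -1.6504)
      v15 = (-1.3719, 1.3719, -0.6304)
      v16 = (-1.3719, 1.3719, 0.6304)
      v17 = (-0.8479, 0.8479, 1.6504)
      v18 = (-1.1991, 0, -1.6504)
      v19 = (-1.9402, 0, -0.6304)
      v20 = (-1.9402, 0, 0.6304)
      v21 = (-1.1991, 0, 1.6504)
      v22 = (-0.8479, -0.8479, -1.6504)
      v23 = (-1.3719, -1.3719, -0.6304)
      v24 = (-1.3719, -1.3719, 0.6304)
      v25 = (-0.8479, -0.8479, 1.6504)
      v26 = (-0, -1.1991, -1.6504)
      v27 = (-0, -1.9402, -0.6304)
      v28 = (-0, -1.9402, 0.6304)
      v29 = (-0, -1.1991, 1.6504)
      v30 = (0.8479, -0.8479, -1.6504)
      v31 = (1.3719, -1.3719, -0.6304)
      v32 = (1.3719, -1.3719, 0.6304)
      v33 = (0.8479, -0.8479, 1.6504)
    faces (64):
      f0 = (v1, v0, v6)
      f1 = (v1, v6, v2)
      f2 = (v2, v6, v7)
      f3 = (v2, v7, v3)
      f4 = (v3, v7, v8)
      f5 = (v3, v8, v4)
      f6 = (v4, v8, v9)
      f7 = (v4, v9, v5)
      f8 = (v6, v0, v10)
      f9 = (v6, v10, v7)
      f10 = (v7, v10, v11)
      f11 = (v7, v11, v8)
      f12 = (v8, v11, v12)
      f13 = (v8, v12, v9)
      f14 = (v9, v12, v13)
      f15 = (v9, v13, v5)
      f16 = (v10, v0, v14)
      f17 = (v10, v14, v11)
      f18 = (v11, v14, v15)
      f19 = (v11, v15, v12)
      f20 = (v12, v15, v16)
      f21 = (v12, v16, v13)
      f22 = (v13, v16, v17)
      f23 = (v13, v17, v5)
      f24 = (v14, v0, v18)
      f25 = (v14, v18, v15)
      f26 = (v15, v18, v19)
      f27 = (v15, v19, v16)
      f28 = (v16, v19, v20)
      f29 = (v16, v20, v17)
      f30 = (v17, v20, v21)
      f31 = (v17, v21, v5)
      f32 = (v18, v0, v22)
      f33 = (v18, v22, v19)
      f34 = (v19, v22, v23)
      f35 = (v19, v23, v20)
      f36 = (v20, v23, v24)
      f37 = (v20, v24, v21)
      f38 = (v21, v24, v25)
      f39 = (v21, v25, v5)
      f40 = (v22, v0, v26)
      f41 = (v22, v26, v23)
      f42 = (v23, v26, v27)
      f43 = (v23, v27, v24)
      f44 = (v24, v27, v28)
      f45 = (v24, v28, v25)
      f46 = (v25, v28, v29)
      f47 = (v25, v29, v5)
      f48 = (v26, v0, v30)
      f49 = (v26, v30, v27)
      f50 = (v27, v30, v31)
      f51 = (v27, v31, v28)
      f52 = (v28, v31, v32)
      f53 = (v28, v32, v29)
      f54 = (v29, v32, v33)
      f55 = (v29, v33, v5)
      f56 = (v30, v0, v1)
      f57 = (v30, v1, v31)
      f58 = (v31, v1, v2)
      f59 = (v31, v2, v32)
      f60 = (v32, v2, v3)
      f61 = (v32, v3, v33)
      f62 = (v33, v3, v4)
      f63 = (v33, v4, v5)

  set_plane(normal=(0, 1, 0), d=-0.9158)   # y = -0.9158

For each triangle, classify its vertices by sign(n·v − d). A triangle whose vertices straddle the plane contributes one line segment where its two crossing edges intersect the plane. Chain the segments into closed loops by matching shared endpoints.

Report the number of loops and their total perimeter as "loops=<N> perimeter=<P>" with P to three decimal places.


Straddling triangles (20 of 64):
  (v19,v22,v23) [++-] → (-0.9158, -0.9158, -1.51823)–(-1.56084, -0.9158, -0.6304)  len=1.0974
  (v19,v23,v20) [+-+] → (-1.56084, -0.9158, -0.6304)–(-1.56084, -0.9158, -0.211236)  len=0.4192
  (v20,v23,v24) [+--] → (-1.56084, -0.9158, -0.211236)–(-1.56084, -0.9158, 0.6304)  len=0.8416
  (v20,v24,v21) [+-+] → (-1.56084, -0.9158, 0.6304)–(-1.31445, -0.9158, 0.969508)  len=0.4192
  (v21,v24,v25) [+-+] → (-1.31445, -0.9158, 0.969508)–(-0.9158, -0.9158, 1.51823)  len=0.6782
  (v22,v0,v26) [++-] → (0, -0.9158, -1.74245)–(-0.683969, -0.9158, -1.6504)  len=0.6901
  (v22,v26,v23) [+--] → (-0.683969, -0.9158, -1.6504)–(-0.9158, -0.9158, -1.51823)  len=0.2669
  (v24,v28,v25) [--+] → (-0.795192, -0.9158, 1.58699)–(-0.9158, -0.9158, 1.51823)  len=0.1388
  (v25,v28,v29) [+--] → (-0.795192, -0.9158, 1.58699)–(-0.683969, -0.9158, 1.6504)  len=0.1280
  (v25,v29,v5) [+-+] → (-0.683969, -0.9158, 1.6504)–(0, -0.9158, 1.74245)  len=0.6901
  (v26,v0,v30) [-++] → (0, -0.9158, -1.74245)–(0.683969, -0.9158, -1.6504)  len=0.6901
  (v26,v30,v27) [-+-] → (0.683969, -0.9158, -1.6504)–(0.795192, -0.9158, -1.58699)  len=0.1280
  (v27,v30,v31) [-+-] → (0.795192, -0.9158, -1.58699)–(0.9158, -0.9158, -1.51823)  len=0.1388
  (v29,v32,v33) [--+] → (0.9158, -0.9158, 1.51823)–(0.683969, -0.9158, 1.6504)  len=0.2669
  (v29,v33,v5) [-++] → (0.683969, -0.9158, 1.6504)–(0, -0.9158, 1.74245)  len=0.6901
  (v30,v1,v31) [++-] → (1.31445, -0.9158, -0.969508)–(0.9158, -0.9158, -1.51823)  len=0.6782
  (v31,v1,v2) [-++] → (1.31445, -0.9158, -0.969508)–(1.56084, -0.9158, -0.6304)  len=0.4192
  (v31,v2,v32) [-+-] → (1.56084, -0.9158, -0.6304)–(1.56084, -0.9158, 0.211236)  len=0.8416
  (v32,v2,v3) [-++] → (1.56084, -0.9158, 0.211236)–(1.56084, -0.9158, 0.6304)  len=0.4192
  (v32,v3,v33) [-++] → (1.56084, -0.9158, 0.6304)–(0.9158, -0.9158, 1.51823)  len=1.0974

Chained into 1 loop(s):
  loop 1: 20 segments, perimeter = 10.7392
Total perimeter = 10.739

loops=1 perimeter=10.739


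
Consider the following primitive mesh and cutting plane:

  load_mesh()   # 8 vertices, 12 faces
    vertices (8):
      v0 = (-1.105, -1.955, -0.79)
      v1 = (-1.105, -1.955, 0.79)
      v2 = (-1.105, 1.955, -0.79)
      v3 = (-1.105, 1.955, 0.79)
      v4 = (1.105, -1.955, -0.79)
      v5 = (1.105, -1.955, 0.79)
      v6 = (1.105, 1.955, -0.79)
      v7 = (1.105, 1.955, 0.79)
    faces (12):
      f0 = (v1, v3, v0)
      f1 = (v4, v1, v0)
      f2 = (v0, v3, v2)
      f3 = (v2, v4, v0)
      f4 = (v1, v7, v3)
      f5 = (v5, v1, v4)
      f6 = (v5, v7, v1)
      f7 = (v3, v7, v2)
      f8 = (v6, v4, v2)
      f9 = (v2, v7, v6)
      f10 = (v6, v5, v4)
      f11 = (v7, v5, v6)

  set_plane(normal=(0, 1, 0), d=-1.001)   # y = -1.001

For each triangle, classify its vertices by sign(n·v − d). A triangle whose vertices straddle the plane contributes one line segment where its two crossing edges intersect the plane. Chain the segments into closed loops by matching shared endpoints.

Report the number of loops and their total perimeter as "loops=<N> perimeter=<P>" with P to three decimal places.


Straddling triangles (8 of 12):
  (v1,v3,v0) [-+-] → (-1.105, -1.001, 0.79)–(-1.105, -1.001, -0.404496)  len=1.1945
  (v0,v3,v2) [-++] → (-1.105, -1.001, -0.404496)–(-1.105, -1.001, -0.79)  len=0.3855
  (v2,v4,v0) [+--] → (0.565783, -1.001, -0.79)–(-1.105, -1.001, -0.79)  len=1.6708
  (v1,v7,v3) [-++] → (-0.565783, -1.001, 0.79)–(-1.105, -1.001, 0.79)  len=0.5392
  (v5,v7,v1) [-+-] → (1.105, -1.001, 0.79)–(-0.565783, -1.001, 0.79)  len=1.6708
  (v6,v4,v2) [+-+] → (1.105, -1.001, -0.79)–(0.565783, -1.001, -0.79)  len=0.5392
  (v6,v5,v4) [+--] → (1.105, -1.001, 0.404496)–(1.105, -1.001, -0.79)  len=1.1945
  (v7,v5,v6) [+-+] → (1.105, -1.001, 0.79)–(1.105, -1.001, 0.404496)  len=0.3855

Chained into 1 loop(s):
  loop 1: 8 segments, perimeter = 7.5800
Total perimeter = 7.580

loops=1 perimeter=7.580


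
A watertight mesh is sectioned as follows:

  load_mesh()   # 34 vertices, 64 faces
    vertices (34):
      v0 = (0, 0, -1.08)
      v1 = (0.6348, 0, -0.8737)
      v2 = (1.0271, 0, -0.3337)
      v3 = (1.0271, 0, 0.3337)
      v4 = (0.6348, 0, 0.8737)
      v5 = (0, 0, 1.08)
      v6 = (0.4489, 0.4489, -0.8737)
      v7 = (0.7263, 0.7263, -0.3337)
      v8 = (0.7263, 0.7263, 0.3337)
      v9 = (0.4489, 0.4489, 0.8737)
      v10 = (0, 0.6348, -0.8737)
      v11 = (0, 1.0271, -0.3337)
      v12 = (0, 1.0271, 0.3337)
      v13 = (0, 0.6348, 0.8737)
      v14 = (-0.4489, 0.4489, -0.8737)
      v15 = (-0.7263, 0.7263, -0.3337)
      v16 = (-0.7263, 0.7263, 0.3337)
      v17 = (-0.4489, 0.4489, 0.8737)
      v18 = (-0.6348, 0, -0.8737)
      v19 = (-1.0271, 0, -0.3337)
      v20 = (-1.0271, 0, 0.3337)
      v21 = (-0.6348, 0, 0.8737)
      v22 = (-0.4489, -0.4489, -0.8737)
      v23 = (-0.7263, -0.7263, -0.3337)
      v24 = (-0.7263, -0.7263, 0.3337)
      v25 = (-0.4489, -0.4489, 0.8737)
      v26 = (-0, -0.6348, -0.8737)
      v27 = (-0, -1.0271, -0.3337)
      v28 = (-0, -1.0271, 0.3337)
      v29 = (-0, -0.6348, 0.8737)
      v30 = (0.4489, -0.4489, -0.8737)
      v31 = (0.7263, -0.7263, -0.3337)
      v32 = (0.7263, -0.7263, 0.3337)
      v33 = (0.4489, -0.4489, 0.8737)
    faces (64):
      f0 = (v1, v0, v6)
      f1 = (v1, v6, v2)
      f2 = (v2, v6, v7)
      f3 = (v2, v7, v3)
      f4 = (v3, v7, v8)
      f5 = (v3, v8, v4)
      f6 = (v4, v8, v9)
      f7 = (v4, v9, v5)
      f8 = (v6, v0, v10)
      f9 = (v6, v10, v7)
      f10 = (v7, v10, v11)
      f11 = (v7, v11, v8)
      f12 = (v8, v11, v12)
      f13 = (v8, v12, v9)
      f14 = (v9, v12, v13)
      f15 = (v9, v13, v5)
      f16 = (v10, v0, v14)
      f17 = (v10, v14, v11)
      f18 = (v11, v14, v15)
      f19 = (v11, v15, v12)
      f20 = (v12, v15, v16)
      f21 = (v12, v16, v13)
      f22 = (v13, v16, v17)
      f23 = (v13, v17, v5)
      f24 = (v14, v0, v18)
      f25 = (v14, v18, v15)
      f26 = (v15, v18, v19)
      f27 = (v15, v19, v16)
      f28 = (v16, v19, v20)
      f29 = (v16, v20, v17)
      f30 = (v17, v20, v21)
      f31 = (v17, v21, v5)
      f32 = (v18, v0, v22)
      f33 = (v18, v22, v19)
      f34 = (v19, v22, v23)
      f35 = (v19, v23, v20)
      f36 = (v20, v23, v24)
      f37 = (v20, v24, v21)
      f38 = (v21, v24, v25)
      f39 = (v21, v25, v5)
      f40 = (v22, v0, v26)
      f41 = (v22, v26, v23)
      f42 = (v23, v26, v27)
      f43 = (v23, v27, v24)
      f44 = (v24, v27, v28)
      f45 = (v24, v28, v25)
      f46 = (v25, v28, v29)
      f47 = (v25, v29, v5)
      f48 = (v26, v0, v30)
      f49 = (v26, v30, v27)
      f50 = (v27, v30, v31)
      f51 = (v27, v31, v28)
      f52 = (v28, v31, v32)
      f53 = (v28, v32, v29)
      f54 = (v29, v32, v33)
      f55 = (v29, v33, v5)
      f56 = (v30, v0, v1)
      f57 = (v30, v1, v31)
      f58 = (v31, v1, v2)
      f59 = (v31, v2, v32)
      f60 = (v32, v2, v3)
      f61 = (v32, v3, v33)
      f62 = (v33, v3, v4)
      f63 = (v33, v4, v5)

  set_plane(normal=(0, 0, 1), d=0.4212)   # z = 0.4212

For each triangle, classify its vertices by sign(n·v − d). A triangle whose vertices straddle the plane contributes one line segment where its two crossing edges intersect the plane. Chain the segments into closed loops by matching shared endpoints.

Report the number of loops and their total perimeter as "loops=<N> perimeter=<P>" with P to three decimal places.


Straddling triangles (16 of 64):
  (v3,v8,v4) [--+] → (0.711474, 0.608612, 0.4212)–(0.963533, 0, 0.4212)  len=0.6587
  (v4,v8,v9) [+-+] → (0.711474, 0.608612, 0.4212)–(0.681351, 0.681351, 0.4212)  len=0.0787
  (v8,v12,v9) [--+] → (0.0727384, 0.93341, 0.4212)–(0.681351, 0.681351, 0.4212)  len=0.6587
  (v9,v12,v13) [+-+] → (0.0727384, 0.93341, 0.4212)–(0, 0.963533, 0.4212)  len=0.0787
  (v12,v16,v13) [--+] → (-0.608612, 0.711474, 0.4212)–(0, 0.963533, 0.4212)  len=0.6587
  (v13,v16,v17) [+-+] → (-0.608612, 0.711474, 0.4212)–(-0.681351, 0.681351, 0.4212)  len=0.0787
  (v16,v20,v17) [--+] → (-0.93341, 0.0727384, 0.4212)–(-0.681351, 0.681351, 0.4212)  len=0.6587
  (v17,v20,v21) [+-+] → (-0.93341, 0.0727384, 0.4212)–(-0.963533, 0, 0.4212)  len=0.0787
  (v20,v24,v21) [--+] → (-0.711474, -0.608612, 0.4212)–(-0.963533, 0, 0.4212)  len=0.6587
  (v21,v24,v25) [+-+] → (-0.711474, -0.608612, 0.4212)–(-0.681351, -0.681351, 0.4212)  len=0.0787
  (v24,v28,v25) [--+] → (-0.0727384, -0.93341, 0.4212)–(-0.681351, -0.681351, 0.4212)  len=0.6587
  (v25,v28,v29) [+-+] → (-0.0727384, -0.93341, 0.4212)–(0, -0.963533, 0.4212)  len=0.0787
  (v28,v32,v29) [--+] → (0.608612, -0.711474, 0.4212)–(0, -0.963533, 0.4212)  len=0.6587
  (v29,v32,v33) [+-+] → (0.608612, -0.711474, 0.4212)–(0.681351, -0.681351, 0.4212)  len=0.0787
  (v32,v3,v33) [--+] → (0.93341, -0.0727384, 0.4212)–(0.681351, -0.681351, 0.4212)  len=0.6587
  (v33,v3,v4) [+-+] → (0.93341, -0.0727384, 0.4212)–(0.963533, 0, 0.4212)  len=0.0787

Chained into 1 loop(s):
  loop 1: 16 segments, perimeter = 5.8998
Total perimeter = 5.900

loops=1 perimeter=5.900


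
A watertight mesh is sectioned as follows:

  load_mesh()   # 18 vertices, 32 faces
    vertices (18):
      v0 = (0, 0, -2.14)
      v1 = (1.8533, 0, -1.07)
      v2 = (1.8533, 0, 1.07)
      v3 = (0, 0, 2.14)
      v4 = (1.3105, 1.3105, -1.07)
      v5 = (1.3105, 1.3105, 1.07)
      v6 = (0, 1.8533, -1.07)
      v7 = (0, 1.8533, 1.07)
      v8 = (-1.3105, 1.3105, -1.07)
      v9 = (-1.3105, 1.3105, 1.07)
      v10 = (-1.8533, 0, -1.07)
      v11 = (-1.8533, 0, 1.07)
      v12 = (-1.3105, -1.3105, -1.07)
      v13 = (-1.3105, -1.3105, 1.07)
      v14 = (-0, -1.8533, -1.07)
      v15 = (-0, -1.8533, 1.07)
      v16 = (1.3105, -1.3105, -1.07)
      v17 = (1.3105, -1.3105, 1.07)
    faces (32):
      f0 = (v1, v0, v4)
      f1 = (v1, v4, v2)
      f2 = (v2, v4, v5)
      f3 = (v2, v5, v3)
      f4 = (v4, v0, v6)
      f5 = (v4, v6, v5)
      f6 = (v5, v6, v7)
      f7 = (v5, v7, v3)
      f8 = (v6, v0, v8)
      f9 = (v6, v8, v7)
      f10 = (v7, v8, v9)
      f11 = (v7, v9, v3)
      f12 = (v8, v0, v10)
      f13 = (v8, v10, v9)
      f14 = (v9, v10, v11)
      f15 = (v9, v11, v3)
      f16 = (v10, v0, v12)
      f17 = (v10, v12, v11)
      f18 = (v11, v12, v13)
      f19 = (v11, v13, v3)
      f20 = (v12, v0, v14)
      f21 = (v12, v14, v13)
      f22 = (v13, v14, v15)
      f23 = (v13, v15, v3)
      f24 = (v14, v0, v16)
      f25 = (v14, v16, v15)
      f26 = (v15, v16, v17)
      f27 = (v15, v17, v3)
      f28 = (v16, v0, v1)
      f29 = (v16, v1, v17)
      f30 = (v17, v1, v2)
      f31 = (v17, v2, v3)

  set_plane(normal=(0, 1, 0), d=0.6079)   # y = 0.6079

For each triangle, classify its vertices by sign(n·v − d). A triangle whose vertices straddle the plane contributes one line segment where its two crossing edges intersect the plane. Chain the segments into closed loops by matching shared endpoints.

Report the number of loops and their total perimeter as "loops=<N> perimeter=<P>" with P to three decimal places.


Straddling triangles (12 of 32):
  (v1,v0,v4) [--+] → (0.6079, 0.6079, -1.64366)–(1.60151, 0.6079, -1.07)  len=1.1473
  (v1,v4,v2) [-+-] → (1.60151, 0.6079, -1.07)–(1.60151, 0.6079, 0.0773209)  len=1.1473
  (v2,v4,v5) [-++] → (1.60151, 0.6079, 0.0773209)–(1.60151, 0.6079, 1.07)  len=0.9927
  (v2,v5,v3) [-+-] → (1.60151, 0.6079, 1.07)–(0.6079, 0.6079, 1.64366)  len=1.1473
  (v4,v0,v6) [+-+] → (0.6079, 0.6079, -1.64366)–(0, 0.6079, -1.78903)  len=0.6250
  (v5,v7,v3) [++-] → (0, 0.6079, 1.78903)–(0.6079, 0.6079, 1.64366)  len=0.6250
  (v6,v0,v8) [+-+] → (0, 0.6079, -1.78903)–(-0.6079, 0.6079, -1.64366)  len=0.6250
  (v7,v9,v3) [++-] → (-0.6079, 0.6079, 1.64366)–(0, 0.6079, 1.78903)  len=0.6250
  (v8,v0,v10) [+--] → (-0.6079, 0.6079, -1.64366)–(-1.60151, 0.6079, -1.07)  len=1.1473
  (v8,v10,v9) [+-+] → (-1.60151, 0.6079, -1.07)–(-1.60151, 0.6079, -0.0773209)  len=0.9927
  (v9,v10,v11) [+--] → (-1.60151, 0.6079, -0.0773209)–(-1.60151, 0.6079, 1.07)  len=1.1473
  (v9,v11,v3) [+--] → (-1.60151, 0.6079, 1.07)–(-0.6079, 0.6079, 1.64366)  len=1.1473

Chained into 1 loop(s):
  loop 1: 12 segments, perimeter = 11.3695
Total perimeter = 11.369

loops=1 perimeter=11.369


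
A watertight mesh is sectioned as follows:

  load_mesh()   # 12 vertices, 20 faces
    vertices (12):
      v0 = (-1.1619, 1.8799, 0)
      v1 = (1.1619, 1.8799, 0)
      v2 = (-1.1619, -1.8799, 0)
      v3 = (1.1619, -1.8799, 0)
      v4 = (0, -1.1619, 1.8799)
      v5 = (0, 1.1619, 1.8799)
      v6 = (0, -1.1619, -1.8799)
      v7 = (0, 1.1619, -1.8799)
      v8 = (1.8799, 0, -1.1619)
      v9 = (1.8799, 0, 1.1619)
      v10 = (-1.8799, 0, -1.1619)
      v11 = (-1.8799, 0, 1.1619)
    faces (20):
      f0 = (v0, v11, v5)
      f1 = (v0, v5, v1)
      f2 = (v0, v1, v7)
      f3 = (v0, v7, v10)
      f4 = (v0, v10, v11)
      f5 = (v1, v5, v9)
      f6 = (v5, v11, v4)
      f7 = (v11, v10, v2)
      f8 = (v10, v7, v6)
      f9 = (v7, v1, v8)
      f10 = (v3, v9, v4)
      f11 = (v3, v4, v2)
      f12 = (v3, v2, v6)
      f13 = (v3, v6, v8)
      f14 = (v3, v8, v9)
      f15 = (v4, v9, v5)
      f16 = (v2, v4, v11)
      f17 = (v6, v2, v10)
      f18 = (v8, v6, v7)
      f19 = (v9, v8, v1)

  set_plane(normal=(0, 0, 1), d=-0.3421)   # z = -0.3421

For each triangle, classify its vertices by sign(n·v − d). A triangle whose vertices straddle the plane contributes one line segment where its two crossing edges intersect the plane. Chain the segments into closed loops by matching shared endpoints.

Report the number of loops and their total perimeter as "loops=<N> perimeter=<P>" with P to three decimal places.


Straddling triangles (10 of 20):
  (v0,v1,v7) [++-] → (0.95046, 1.74924, -0.3421)–(-0.95046, 1.74924, -0.3421)  len=1.9009
  (v0,v7,v10) [+--] → (-0.95046, 1.74924, -0.3421)–(-1.3733, 1.3264, -0.3421)  len=0.5980
  (v0,v10,v11) [+-+] → (-1.3733, 1.3264, -0.3421)–(-1.8799, 0, -0.3421)  len=1.4198
  (v11,v10,v2) [+-+] → (-1.8799, 0, -0.3421)–(-1.3733, -1.3264, -0.3421)  len=1.4198
  (v7,v1,v8) [-+-] → (0.95046, 1.74924, -0.3421)–(1.3733, 1.3264, -0.3421)  len=0.5980
  (v3,v2,v6) [++-] → (-0.95046, -1.74924, -0.3421)–(0.95046, -1.74924, -0.3421)  len=1.9009
  (v3,v6,v8) [+--] → (0.95046, -1.74924, -0.3421)–(1.3733, -1.3264, -0.3421)  len=0.5980
  (v3,v8,v9) [+-+] → (1.3733, -1.3264, -0.3421)–(1.8799, 0, -0.3421)  len=1.4198
  (v6,v2,v10) [-+-] → (-0.95046, -1.74924, -0.3421)–(-1.3733, -1.3264, -0.3421)  len=0.5980
  (v9,v8,v1) [+-+] → (1.8799, 0, -0.3421)–(1.3733, 1.3264, -0.3421)  len=1.4198

Chained into 1 loop(s):
  loop 1: 10 segments, perimeter = 11.8732
Total perimeter = 11.873

loops=1 perimeter=11.873


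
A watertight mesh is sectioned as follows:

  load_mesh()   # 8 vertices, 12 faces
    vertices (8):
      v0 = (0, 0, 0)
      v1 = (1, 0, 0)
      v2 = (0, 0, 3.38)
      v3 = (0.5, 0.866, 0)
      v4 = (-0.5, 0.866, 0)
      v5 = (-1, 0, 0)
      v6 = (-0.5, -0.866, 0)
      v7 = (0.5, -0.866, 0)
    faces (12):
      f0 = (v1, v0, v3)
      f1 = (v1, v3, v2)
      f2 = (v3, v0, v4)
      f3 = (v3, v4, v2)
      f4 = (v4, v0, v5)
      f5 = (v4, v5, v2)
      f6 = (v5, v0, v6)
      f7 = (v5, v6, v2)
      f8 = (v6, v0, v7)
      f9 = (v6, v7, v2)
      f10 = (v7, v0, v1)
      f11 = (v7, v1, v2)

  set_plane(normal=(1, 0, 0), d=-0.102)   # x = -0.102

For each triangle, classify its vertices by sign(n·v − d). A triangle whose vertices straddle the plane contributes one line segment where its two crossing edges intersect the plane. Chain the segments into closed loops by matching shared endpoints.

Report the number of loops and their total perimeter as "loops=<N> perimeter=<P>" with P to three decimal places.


Straddling triangles (8 of 12):
  (v3,v0,v4) [++-] → (-0.102, 0.176664, 0)–(-0.102, 0.866, 0)  len=0.6893
  (v3,v4,v2) [+-+] → (-0.102, 0.866, 0)–(-0.102, 0.176664, 2.69048)  len=2.7774
  (v4,v0,v5) [-+-] → (-0.102, 0.176664, 0)–(-0.102, 0, 0)  len=0.1767
  (v4,v5,v2) [--+] → (-0.102, 0, 3.03524)–(-0.102, 0.176664, 2.69048)  len=0.3874
  (v5,v0,v6) [-+-] → (-0.102, 0, 0)–(-0.102, -0.176664, 0)  len=0.1767
  (v5,v6,v2) [--+] → (-0.102, -0.176664, 2.69048)–(-0.102, 0, 3.03524)  len=0.3874
  (v6,v0,v7) [-++] → (-0.102, -0.176664, 0)–(-0.102, -0.866, 0)  len=0.6893
  (v6,v7,v2) [-++] → (-0.102, -0.866, 0)–(-0.102, -0.176664, 2.69048)  len=2.7774

Chained into 1 loop(s):
  loop 1: 8 segments, perimeter = 8.0615
Total perimeter = 8.062

loops=1 perimeter=8.062


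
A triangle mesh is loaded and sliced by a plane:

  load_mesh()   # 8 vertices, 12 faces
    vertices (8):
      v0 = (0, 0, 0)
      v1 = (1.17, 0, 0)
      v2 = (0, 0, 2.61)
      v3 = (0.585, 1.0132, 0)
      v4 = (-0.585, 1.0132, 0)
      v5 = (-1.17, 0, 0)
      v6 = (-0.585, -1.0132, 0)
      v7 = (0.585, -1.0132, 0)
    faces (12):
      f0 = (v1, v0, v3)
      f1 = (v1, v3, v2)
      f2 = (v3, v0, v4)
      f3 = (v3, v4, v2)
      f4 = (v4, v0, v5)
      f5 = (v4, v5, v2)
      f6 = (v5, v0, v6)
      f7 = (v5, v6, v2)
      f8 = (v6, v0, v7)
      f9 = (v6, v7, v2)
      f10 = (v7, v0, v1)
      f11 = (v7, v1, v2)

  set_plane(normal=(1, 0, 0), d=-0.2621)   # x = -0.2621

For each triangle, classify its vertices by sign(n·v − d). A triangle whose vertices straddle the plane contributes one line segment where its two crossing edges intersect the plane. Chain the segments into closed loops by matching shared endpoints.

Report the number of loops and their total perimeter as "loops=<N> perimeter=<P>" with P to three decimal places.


Straddling triangles (8 of 12):
  (v3,v0,v4) [++-] → (-0.2621, 0.453948, 0)–(-0.2621, 1.0132, 0)  len=0.5593
  (v3,v4,v2) [+-+] → (-0.2621, 1.0132, 0)–(-0.2621, 0.453948, 1.44063)  len=1.5454
  (v4,v0,v5) [-+-] → (-0.2621, 0.453948, 0)–(-0.2621, 0, 0)  len=0.4539
  (v4,v5,v2) [--+] → (-0.2621, 0, 2.02532)–(-0.2621, 0.453948, 1.44063)  len=0.7402
  (v5,v0,v6) [-+-] → (-0.2621, 0, 0)–(-0.2621, -0.453948, 0)  len=0.4539
  (v5,v6,v2) [--+] → (-0.2621, -0.453948, 1.44063)–(-0.2621, 0, 2.02532)  len=0.7402
  (v6,v0,v7) [-++] → (-0.2621, -0.453948, 0)–(-0.2621, -1.0132, 0)  len=0.5593
  (v6,v7,v2) [-++] → (-0.2621, -1.0132, 0)–(-0.2621, -0.453948, 1.44063)  len=1.5454

Chained into 1 loop(s):
  loop 1: 8 segments, perimeter = 6.5976
Total perimeter = 6.598

loops=1 perimeter=6.598


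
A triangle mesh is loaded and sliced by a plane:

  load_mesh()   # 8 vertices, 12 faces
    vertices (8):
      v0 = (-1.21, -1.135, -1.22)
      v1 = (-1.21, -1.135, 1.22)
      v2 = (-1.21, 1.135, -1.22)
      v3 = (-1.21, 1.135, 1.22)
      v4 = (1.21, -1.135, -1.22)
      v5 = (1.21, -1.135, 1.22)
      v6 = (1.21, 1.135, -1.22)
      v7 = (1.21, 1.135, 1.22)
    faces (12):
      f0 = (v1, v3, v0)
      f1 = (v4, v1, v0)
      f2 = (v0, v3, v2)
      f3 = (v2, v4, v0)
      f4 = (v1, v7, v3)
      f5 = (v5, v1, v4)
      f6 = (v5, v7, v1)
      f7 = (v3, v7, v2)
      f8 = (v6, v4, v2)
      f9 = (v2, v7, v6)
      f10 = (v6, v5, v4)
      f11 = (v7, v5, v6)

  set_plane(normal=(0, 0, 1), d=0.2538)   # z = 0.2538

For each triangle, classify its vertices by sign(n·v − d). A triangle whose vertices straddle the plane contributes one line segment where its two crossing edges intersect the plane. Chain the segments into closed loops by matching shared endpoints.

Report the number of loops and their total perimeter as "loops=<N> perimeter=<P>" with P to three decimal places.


Straddling triangles (8 of 12):
  (v1,v3,v0) [++-] → (-1.21, 0.236117, 0.2538)–(-1.21, -1.135, 0.2538)  len=1.3711
  (v4,v1,v0) [-+-] → (-0.25172, -1.135, 0.2538)–(-1.21, -1.135, 0.2538)  len=0.9583
  (v0,v3,v2) [-+-] → (-1.21, 0.236117, 0.2538)–(-1.21, 1.135, 0.2538)  len=0.8989
  (v5,v1,v4) [++-] → (-0.25172, -1.135, 0.2538)–(1.21, -1.135, 0.2538)  len=1.4617
  (v3,v7,v2) [++-] → (0.25172, 1.135, 0.2538)–(-1.21, 1.135, 0.2538)  len=1.4617
  (v2,v7,v6) [-+-] → (0.25172, 1.135, 0.2538)–(1.21, 1.135, 0.2538)  len=0.9583
  (v6,v5,v4) [-+-] → (1.21, -0.236117, 0.2538)–(1.21, -1.135, 0.2538)  len=0.8989
  (v7,v5,v6) [++-] → (1.21, -0.236117, 0.2538)–(1.21, 1.135, 0.2538)  len=1.3711

Chained into 1 loop(s):
  loop 1: 8 segments, perimeter = 9.3800
Total perimeter = 9.380

loops=1 perimeter=9.380


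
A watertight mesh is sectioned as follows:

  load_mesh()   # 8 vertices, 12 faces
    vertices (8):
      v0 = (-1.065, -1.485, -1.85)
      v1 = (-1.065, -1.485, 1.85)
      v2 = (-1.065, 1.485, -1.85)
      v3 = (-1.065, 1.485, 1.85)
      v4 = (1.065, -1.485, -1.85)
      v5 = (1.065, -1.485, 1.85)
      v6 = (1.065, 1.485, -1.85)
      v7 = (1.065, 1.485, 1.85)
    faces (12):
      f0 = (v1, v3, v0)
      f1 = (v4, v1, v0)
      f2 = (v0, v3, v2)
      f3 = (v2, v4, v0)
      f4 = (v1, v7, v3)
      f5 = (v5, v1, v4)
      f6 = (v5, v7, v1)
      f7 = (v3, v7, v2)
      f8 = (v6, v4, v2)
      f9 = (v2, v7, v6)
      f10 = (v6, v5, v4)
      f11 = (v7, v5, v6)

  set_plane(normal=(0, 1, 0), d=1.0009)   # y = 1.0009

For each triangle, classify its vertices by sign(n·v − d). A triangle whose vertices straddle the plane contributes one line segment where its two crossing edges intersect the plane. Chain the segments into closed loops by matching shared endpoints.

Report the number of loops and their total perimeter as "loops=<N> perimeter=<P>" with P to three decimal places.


loops=1 perimeter=11.660

Straddling triangles (8 of 12):
  (v1,v3,v0) [-+-] → (-1.065, 1.0009, 1.85)–(-1.065, 1.0009, 1.24691)  len=0.6031
  (v0,v3,v2) [-++] → (-1.065, 1.0009, 1.24691)–(-1.065, 1.0009, -1.85)  len=3.0969
  (v2,v4,v0) [+--] → (-0.717817, 1.0009, -1.85)–(-1.065, 1.0009, -1.85)  len=0.3472
  (v1,v7,v3) [-++] → (0.717817, 1.0009, 1.85)–(-1.065, 1.0009, 1.85)  len=1.7828
  (v5,v7,v1) [-+-] → (1.065, 1.0009, 1.85)–(0.717817, 1.0009, 1.85)  len=0.3472
  (v6,v4,v2) [+-+] → (1.065, 1.0009, -1.85)–(-0.717817, 1.0009, -1.85)  len=1.7828
  (v6,v5,v4) [+--] → (1.065, 1.0009, -1.24691)–(1.065, 1.0009, -1.85)  len=0.6031
  (v7,v5,v6) [+-+] → (1.065, 1.0009, 1.85)–(1.065, 1.0009, -1.24691)  len=3.0969

Chained into 1 loop(s):
  loop 1: 8 segments, perimeter = 11.6600
Total perimeter = 11.660


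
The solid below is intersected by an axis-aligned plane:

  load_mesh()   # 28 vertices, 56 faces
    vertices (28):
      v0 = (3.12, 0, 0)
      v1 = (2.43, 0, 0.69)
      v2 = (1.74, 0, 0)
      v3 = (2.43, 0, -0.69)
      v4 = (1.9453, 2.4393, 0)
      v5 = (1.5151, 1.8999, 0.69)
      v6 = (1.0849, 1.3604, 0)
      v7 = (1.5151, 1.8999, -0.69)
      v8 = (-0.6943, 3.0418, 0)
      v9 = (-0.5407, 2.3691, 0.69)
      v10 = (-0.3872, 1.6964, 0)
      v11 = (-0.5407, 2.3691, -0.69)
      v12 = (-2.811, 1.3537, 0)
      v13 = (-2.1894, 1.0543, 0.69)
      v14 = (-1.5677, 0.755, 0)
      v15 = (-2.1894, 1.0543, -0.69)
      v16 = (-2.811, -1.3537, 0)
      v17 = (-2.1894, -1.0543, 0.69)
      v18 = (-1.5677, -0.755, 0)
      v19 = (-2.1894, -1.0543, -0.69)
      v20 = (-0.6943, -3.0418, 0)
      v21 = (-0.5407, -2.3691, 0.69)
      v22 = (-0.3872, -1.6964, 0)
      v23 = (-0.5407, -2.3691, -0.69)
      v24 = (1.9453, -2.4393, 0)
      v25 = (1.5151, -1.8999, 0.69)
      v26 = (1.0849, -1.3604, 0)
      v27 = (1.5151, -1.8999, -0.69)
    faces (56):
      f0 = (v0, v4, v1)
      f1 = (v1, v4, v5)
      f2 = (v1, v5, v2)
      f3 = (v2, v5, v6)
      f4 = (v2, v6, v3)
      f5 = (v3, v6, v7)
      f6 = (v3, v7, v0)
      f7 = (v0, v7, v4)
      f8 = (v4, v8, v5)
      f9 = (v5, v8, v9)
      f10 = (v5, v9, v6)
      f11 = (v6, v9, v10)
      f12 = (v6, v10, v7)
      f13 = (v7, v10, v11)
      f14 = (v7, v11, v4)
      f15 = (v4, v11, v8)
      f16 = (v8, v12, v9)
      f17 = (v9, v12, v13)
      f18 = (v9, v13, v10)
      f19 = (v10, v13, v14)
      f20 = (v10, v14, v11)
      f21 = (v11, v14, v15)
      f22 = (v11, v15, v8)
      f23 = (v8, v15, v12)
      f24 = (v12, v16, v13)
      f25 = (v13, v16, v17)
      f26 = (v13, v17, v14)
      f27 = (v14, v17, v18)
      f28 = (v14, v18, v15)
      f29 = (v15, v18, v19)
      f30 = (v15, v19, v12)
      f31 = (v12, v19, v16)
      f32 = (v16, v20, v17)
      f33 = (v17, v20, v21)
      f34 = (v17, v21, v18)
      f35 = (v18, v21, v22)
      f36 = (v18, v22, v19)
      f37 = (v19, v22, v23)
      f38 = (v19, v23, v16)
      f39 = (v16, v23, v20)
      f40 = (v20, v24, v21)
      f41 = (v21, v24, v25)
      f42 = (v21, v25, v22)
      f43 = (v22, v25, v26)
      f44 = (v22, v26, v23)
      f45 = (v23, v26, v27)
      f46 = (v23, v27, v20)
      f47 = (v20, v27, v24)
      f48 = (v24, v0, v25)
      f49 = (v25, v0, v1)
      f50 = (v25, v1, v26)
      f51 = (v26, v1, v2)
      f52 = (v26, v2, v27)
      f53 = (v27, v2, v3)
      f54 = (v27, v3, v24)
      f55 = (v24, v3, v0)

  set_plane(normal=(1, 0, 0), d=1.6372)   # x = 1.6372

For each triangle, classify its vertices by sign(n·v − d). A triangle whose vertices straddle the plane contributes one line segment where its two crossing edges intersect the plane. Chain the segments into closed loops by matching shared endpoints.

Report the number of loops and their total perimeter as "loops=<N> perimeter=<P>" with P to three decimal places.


loops=2 perimeter=10.858

Straddling triangles (20 of 56):
  (v1,v4,v5) [++-] → (1.6372, 2.05299, 0.494163)–(1.6372, 1.64634, 0.69)  len=0.4513
  (v1,v5,v2) [+-+] → (1.6372, 1.64634, 0.69)–(1.6372, 0.868429, 0.315394)  len=0.8634
  (v2,v5,v6) [+--] → (1.6372, 0.868429, 0.315394)–(1.6372, 0.213478, 0)  len=0.7269
  (v2,v6,v3) [+-+] → (1.6372, 0.213478, 0)–(1.6372, 0.801818, -0.283315)  len=0.6530
  (v3,v6,v7) [+--] → (1.6372, 0.801818, -0.283315)–(1.6372, 1.64634, -0.69)  len=0.9373
  (v3,v7,v0) [+-+] → (1.6372, 1.64634, -0.69)–(1.6372, 1.75536, -0.637505)  len=0.1210
  (v0,v7,v4) [+-+] → (1.6372, 1.75536, -0.637505)–(1.6372, 2.05299, -0.494163)  len=0.3304
  (v4,v8,v5) [+--] → (1.6372, 2.50963, 0)–(1.6372, 2.05299, 0.494163)  len=0.6728
  (v7,v11,v4) [--+] → (1.6372, 2.4306, -0.0855145)–(1.6372, 2.05299, -0.494163)  len=0.5564
  (v4,v11,v8) [+--] → (1.6372, 2.4306, -0.0855145)–(1.6372, 2.50963, 0)  len=0.1164
  (v20,v24,v21) [-+-] → (1.6372, -2.50963, 0)–(1.6372, -2.4306, 0.0855145)  len=0.1164
  (v21,v24,v25) [-+-] → (1.6372, -2.4306, 0.0855145)–(1.6372, -2.05299, 0.494163)  len=0.5564
  (v20,v27,v24) [--+] → (1.6372, -2.05299, -0.494163)–(1.6372, -2.50963, 0)  len=0.6728
  (v24,v0,v25) [++-] → (1.6372, -1.75536, 0.637505)–(1.6372, -2.05299, 0.494163)  len=0.3304
  (v25,v0,v1) [-++] → (1.6372, -1.75536, 0.637505)–(1.6372, -1.64634, 0.69)  len=0.1210
  (v25,v1,v26) [-+-] → (1.6372, -1.64634, 0.69)–(1.6372, -0.801818, 0.283315)  len=0.9373
  (v26,v1,v2) [-++] → (1.6372, -0.801818, 0.283315)–(1.6372, -0.213478, 0)  len=0.6530
  (v26,v2,v27) [-+-] → (1.6372, -0.213478, 0)–(1.6372, -0.868429, -0.315394)  len=0.7269
  (v27,v2,v3) [-++] → (1.6372, -0.868429, -0.315394)–(1.6372, -1.64634, -0.69)  len=0.8634
  (v27,v3,v24) [-++] → (1.6372, -1.64634, -0.69)–(1.6372, -2.05299, -0.494163)  len=0.4513

Chained into 2 loop(s):
  loop 1: 10 segments, perimeter = 5.4291
  loop 2: 10 segments, perimeter = 5.4291
Total perimeter = 10.858
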